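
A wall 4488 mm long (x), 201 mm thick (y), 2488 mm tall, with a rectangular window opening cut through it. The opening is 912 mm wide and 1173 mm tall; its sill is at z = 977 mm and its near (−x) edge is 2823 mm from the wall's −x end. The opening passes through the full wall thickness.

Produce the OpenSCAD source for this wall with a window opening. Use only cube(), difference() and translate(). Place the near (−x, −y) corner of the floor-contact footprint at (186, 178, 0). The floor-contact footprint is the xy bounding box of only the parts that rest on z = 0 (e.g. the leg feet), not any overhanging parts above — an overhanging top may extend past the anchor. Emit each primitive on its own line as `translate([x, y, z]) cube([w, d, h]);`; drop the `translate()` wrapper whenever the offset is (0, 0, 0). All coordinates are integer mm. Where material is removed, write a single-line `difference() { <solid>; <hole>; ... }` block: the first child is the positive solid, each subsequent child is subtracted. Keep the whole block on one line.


difference() { translate([186, 178, 0]) cube([4488, 201, 2488]); translate([3009, 178, 977]) cube([912, 201, 1173]); }


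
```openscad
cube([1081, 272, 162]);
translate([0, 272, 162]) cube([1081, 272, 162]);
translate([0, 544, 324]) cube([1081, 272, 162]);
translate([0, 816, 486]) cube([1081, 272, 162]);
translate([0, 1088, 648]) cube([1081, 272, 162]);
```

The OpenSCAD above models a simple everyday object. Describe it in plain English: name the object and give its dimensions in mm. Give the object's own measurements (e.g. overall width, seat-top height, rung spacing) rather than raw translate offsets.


A straight staircase of 5 solid steps. Each step is 1081 mm wide (x), 272 mm deep (y, the going) and 162 mm tall (the rise). The first step rests on the floor; each subsequent step sits one going further in +y and one rise higher in +z, directly behind and above the previous step with no overlap.


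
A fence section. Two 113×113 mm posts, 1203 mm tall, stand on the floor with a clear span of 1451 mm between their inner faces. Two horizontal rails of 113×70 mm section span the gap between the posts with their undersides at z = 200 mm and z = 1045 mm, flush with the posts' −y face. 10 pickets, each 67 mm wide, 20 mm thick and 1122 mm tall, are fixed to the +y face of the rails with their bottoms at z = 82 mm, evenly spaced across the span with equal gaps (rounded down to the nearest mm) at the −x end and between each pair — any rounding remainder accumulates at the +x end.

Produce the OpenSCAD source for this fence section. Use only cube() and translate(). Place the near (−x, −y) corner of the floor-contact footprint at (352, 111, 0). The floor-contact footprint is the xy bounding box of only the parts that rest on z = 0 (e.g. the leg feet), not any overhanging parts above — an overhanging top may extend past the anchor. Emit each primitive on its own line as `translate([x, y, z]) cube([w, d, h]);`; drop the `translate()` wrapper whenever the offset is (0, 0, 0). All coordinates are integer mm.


translate([352, 111, 0]) cube([113, 113, 1203]);
translate([1916, 111, 0]) cube([113, 113, 1203]);
translate([465, 111, 200]) cube([1451, 113, 70]);
translate([465, 111, 1045]) cube([1451, 113, 70]);
translate([536, 224, 82]) cube([67, 20, 1122]);
translate([674, 224, 82]) cube([67, 20, 1122]);
translate([812, 224, 82]) cube([67, 20, 1122]);
translate([950, 224, 82]) cube([67, 20, 1122]);
translate([1088, 224, 82]) cube([67, 20, 1122]);
translate([1226, 224, 82]) cube([67, 20, 1122]);
translate([1364, 224, 82]) cube([67, 20, 1122]);
translate([1502, 224, 82]) cube([67, 20, 1122]);
translate([1640, 224, 82]) cube([67, 20, 1122]);
translate([1778, 224, 82]) cube([67, 20, 1122]);


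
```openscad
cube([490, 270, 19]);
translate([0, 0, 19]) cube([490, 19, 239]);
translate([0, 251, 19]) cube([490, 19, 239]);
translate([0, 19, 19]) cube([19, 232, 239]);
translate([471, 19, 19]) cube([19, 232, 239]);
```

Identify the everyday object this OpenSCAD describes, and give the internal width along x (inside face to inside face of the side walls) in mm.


An open box. The internal width is 452 mm.

A 490×270 base slab with four walls standing on it — an open box. The base is 490 mm wide and the walls are 19 mm thick, so the internal width is 490 − 2 × 19 = 452 mm.


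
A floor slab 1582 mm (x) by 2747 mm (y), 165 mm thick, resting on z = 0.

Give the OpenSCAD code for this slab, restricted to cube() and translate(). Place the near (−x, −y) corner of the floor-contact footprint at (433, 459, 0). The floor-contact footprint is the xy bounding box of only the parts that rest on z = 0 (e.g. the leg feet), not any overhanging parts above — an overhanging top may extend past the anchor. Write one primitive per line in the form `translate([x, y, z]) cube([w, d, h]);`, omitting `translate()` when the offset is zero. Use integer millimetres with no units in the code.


translate([433, 459, 0]) cube([1582, 2747, 165]);


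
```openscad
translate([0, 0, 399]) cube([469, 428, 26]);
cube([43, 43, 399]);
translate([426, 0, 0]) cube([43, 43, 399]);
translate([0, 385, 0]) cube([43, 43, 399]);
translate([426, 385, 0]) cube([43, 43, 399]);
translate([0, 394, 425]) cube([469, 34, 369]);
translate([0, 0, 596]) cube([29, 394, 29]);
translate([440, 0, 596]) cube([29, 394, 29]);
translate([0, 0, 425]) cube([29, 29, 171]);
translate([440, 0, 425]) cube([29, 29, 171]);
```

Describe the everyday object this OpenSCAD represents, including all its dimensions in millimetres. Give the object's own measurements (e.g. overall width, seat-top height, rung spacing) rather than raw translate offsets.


A chair. The seat is a 469×428×26 mm slab with its top at z = 425 mm, on four 43×43 mm corner legs (flush with the seat edges, standing on z = 0). A flat backrest 34 mm thick, 369 mm tall, spans the full seat width and rises from the seat top along its +y edge, rear face flush with the rear of the seat. Two armrests of 29×29 mm section run along each side from the seat's front edge to the front of the backrest, top faces 200 mm above the seat top and outer faces flush with the seat's x-edges; a 29×29 mm post under the front of each armrest stands on the seat at the front corner.


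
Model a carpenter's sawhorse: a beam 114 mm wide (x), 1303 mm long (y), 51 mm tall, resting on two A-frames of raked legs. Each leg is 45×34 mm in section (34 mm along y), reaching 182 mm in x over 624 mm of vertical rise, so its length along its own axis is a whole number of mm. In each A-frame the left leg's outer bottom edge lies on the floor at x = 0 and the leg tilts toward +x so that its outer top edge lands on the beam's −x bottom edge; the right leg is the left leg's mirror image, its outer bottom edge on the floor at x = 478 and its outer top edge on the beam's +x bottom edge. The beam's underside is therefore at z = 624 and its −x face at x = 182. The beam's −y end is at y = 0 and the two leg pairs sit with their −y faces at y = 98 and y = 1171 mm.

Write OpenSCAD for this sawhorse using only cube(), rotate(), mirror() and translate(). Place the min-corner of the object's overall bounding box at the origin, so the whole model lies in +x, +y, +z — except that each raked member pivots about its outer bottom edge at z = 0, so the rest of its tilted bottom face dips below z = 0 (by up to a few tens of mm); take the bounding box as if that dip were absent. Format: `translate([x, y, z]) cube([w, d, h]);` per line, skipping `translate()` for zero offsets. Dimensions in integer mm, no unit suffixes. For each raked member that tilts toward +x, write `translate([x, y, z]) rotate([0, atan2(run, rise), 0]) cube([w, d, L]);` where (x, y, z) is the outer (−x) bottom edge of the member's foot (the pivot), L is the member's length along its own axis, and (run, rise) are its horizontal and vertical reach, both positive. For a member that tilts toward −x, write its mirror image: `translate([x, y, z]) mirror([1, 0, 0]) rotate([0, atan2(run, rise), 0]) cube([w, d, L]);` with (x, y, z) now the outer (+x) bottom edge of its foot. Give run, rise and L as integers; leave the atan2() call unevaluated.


translate([182, 0, 624]) cube([114, 1303, 51]);
translate([0, 98, 0]) rotate([0, atan2(182, 624), 0]) cube([45, 34, 650]);
translate([478, 98, 0]) mirror([1, 0, 0]) rotate([0, atan2(182, 624), 0]) cube([45, 34, 650]);
translate([0, 1171, 0]) rotate([0, atan2(182, 624), 0]) cube([45, 34, 650]);
translate([478, 1171, 0]) mirror([1, 0, 0]) rotate([0, atan2(182, 624), 0]) cube([45, 34, 650]);


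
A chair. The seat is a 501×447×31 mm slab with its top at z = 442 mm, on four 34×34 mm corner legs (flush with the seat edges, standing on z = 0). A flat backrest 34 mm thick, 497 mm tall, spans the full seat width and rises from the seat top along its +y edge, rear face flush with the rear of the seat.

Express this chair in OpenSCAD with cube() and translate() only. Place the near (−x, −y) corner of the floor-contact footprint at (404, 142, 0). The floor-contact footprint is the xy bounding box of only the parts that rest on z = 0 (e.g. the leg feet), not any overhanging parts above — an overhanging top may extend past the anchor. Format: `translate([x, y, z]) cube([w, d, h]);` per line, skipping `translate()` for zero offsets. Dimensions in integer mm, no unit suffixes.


translate([404, 142, 411]) cube([501, 447, 31]);
translate([404, 142, 0]) cube([34, 34, 411]);
translate([871, 142, 0]) cube([34, 34, 411]);
translate([404, 555, 0]) cube([34, 34, 411]);
translate([871, 555, 0]) cube([34, 34, 411]);
translate([404, 555, 442]) cube([501, 34, 497]);


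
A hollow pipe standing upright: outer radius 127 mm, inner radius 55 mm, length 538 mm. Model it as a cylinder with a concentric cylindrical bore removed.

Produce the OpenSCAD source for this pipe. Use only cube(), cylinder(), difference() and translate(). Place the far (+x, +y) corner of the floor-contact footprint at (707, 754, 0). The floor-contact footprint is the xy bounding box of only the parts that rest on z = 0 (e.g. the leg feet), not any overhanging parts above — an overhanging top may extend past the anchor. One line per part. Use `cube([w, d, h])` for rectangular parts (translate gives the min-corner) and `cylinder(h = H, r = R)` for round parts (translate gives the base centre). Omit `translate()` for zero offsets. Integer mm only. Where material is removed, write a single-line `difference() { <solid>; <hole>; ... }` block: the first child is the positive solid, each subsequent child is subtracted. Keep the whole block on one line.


difference() { translate([580, 627, 0]) cylinder(h = 538, r = 127); translate([580, 627, 0]) cylinder(h = 538, r = 55); }


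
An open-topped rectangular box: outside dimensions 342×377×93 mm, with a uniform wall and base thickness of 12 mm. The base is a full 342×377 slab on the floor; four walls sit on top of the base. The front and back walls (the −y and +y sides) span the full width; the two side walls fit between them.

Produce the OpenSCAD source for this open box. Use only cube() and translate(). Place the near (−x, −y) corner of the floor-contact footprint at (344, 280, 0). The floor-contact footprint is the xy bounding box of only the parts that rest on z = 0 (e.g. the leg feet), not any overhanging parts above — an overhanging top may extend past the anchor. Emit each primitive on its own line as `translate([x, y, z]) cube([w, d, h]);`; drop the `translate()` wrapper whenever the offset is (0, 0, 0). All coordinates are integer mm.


translate([344, 280, 0]) cube([342, 377, 12]);
translate([344, 280, 12]) cube([342, 12, 81]);
translate([344, 645, 12]) cube([342, 12, 81]);
translate([344, 292, 12]) cube([12, 353, 81]);
translate([674, 292, 12]) cube([12, 353, 81]);


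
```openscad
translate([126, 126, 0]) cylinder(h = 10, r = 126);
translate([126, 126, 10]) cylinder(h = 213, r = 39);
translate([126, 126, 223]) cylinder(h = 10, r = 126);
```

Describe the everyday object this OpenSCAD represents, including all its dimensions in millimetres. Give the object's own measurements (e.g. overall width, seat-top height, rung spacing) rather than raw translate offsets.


A spool: two coaxial disc flanges of radius 126 mm and thickness 10 mm, joined by a core cylinder of radius 39 mm and height 213 mm. The lower flange rests on z = 0 and the three cylinders share a vertical axis.


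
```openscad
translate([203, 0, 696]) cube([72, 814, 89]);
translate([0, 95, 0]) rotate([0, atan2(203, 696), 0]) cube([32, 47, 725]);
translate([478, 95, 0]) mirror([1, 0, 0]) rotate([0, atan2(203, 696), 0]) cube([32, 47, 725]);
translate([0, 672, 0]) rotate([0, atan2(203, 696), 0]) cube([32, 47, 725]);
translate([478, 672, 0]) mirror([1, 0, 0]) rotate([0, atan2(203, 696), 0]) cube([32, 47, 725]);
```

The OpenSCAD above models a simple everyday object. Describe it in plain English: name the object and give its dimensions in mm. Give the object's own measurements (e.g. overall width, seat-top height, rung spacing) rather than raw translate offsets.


A sawhorse. A 72×814×89 mm beam (x, y, z) sits on two A-frame leg pairs. Each pair is two raked legs of 32×47 mm section (47 mm along y) splaying symmetrically in x. Each leg rises 696 mm vertically over 203 mm of horizontal reach and is 725 mm long along its own axis. Every leg's outer bottom edge rests on the floor and its outer top edge meets a bottom edge of the beam — the left legs (tilting toward +x) meet the beam's −x bottom edge, the right legs (their mirror images, tilting toward −x) meet its +x bottom edge — so the leg tops tuck under the beam, the beam's underside is 696 mm above the floor, and the feet are 478 mm apart outside-to-outside with the beam centred between them. The two leg pairs are set in 95 mm from either end of the beam.


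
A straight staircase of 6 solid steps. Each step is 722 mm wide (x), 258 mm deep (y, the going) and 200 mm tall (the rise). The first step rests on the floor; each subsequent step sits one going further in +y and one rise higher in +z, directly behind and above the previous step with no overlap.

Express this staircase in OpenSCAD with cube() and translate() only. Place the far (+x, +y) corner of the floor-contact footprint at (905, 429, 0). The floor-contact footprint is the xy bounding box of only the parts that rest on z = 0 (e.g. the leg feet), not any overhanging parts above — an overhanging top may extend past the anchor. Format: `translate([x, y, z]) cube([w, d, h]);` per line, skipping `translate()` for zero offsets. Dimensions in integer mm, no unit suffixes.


translate([183, 171, 0]) cube([722, 258, 200]);
translate([183, 429, 200]) cube([722, 258, 200]);
translate([183, 687, 400]) cube([722, 258, 200]);
translate([183, 945, 600]) cube([722, 258, 200]);
translate([183, 1203, 800]) cube([722, 258, 200]);
translate([183, 1461, 1000]) cube([722, 258, 200]);


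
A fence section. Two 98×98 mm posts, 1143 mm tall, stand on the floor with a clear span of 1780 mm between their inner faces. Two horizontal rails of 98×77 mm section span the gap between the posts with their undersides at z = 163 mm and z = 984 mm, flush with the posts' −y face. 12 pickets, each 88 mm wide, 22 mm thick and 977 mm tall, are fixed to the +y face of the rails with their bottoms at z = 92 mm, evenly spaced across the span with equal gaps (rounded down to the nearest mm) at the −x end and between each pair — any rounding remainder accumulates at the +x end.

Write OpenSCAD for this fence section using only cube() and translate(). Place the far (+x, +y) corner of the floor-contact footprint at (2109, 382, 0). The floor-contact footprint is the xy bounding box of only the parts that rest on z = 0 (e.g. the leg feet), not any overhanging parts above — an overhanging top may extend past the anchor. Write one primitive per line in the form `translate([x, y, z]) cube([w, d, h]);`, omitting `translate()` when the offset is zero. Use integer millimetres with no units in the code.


translate([133, 284, 0]) cube([98, 98, 1143]);
translate([2011, 284, 0]) cube([98, 98, 1143]);
translate([231, 284, 163]) cube([1780, 98, 77]);
translate([231, 284, 984]) cube([1780, 98, 77]);
translate([286, 382, 92]) cube([88, 22, 977]);
translate([429, 382, 92]) cube([88, 22, 977]);
translate([572, 382, 92]) cube([88, 22, 977]);
translate([715, 382, 92]) cube([88, 22, 977]);
translate([858, 382, 92]) cube([88, 22, 977]);
translate([1001, 382, 92]) cube([88, 22, 977]);
translate([1144, 382, 92]) cube([88, 22, 977]);
translate([1287, 382, 92]) cube([88, 22, 977]);
translate([1430, 382, 92]) cube([88, 22, 977]);
translate([1573, 382, 92]) cube([88, 22, 977]);
translate([1716, 382, 92]) cube([88, 22, 977]);
translate([1859, 382, 92]) cube([88, 22, 977]);


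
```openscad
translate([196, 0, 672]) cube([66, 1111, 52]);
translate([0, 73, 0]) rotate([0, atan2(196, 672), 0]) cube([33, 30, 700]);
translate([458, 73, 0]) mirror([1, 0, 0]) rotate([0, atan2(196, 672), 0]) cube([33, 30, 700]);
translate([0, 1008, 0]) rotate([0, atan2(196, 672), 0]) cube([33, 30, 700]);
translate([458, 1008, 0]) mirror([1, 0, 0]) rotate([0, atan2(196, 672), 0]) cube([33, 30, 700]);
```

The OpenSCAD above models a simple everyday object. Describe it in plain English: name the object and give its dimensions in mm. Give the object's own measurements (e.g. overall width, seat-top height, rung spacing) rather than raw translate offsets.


A sawhorse. A 66×1111×52 mm beam (x, y, z) sits on two A-frame leg pairs. Each pair is two raked legs of 33×30 mm section (30 mm along y) splaying symmetrically in x. Each leg rises 672 mm vertically over 196 mm of horizontal reach and is 700 mm long along its own axis. Every leg's outer bottom edge rests on the floor and its outer top edge meets a bottom edge of the beam — the left legs (tilting toward +x) meet the beam's −x bottom edge, the right legs (their mirror images, tilting toward −x) meet its +x bottom edge — so the leg tops tuck under the beam, the beam's underside is 672 mm above the floor, and the feet are 458 mm apart outside-to-outside with the beam centred between them. The two leg pairs are set in 73 mm from either end of the beam.


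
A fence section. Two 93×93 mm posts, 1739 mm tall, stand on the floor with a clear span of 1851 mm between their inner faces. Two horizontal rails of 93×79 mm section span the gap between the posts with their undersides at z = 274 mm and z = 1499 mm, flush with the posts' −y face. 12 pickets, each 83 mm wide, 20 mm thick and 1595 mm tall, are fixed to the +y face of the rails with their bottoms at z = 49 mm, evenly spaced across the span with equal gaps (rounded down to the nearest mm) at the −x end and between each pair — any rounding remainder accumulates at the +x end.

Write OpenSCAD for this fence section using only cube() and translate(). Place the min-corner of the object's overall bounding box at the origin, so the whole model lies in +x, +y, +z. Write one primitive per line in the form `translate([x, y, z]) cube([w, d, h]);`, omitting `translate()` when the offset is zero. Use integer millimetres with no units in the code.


cube([93, 93, 1739]);
translate([1944, 0, 0]) cube([93, 93, 1739]);
translate([93, 0, 274]) cube([1851, 93, 79]);
translate([93, 0, 1499]) cube([1851, 93, 79]);
translate([158, 93, 49]) cube([83, 20, 1595]);
translate([306, 93, 49]) cube([83, 20, 1595]);
translate([454, 93, 49]) cube([83, 20, 1595]);
translate([602, 93, 49]) cube([83, 20, 1595]);
translate([750, 93, 49]) cube([83, 20, 1595]);
translate([898, 93, 49]) cube([83, 20, 1595]);
translate([1046, 93, 49]) cube([83, 20, 1595]);
translate([1194, 93, 49]) cube([83, 20, 1595]);
translate([1342, 93, 49]) cube([83, 20, 1595]);
translate([1490, 93, 49]) cube([83, 20, 1595]);
translate([1638, 93, 49]) cube([83, 20, 1595]);
translate([1786, 93, 49]) cube([83, 20, 1595]);


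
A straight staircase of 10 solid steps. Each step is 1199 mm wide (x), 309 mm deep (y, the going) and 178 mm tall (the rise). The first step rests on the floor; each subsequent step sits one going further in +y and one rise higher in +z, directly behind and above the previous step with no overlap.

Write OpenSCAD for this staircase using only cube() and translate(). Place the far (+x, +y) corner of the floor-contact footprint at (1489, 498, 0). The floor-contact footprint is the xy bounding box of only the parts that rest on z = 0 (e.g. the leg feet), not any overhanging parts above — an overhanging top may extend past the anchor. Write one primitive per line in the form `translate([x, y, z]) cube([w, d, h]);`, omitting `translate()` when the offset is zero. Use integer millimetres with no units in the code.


translate([290, 189, 0]) cube([1199, 309, 178]);
translate([290, 498, 178]) cube([1199, 309, 178]);
translate([290, 807, 356]) cube([1199, 309, 178]);
translate([290, 1116, 534]) cube([1199, 309, 178]);
translate([290, 1425, 712]) cube([1199, 309, 178]);
translate([290, 1734, 890]) cube([1199, 309, 178]);
translate([290, 2043, 1068]) cube([1199, 309, 178]);
translate([290, 2352, 1246]) cube([1199, 309, 178]);
translate([290, 2661, 1424]) cube([1199, 309, 178]);
translate([290, 2970, 1602]) cube([1199, 309, 178]);


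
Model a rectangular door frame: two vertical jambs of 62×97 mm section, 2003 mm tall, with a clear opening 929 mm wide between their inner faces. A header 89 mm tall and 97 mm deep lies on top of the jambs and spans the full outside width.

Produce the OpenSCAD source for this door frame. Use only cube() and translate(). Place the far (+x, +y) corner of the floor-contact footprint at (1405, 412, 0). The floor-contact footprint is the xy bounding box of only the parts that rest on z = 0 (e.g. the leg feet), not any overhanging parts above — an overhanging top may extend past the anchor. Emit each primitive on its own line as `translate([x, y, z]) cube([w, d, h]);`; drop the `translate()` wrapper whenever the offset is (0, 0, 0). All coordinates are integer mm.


translate([352, 315, 0]) cube([62, 97, 2003]);
translate([1343, 315, 0]) cube([62, 97, 2003]);
translate([352, 315, 2003]) cube([1053, 97, 89]);


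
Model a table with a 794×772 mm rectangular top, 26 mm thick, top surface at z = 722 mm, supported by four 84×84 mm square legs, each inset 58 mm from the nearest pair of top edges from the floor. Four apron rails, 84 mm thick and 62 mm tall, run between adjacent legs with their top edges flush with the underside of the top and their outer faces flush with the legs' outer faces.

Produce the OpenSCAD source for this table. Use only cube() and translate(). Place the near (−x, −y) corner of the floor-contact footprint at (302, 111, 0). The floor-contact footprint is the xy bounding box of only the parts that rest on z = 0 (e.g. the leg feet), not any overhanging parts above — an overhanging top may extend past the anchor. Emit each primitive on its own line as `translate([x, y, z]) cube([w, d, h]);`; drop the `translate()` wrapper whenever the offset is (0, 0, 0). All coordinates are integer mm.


// leg_h = 722 - 26 = 696
// apron z = 696 - 62 = 634
translate([244, 53, 696]) cube([794, 772, 26]);
translate([302, 111, 0]) cube([84, 84, 696]);
translate([896, 111, 0]) cube([84, 84, 696]);
translate([302, 683, 0]) cube([84, 84, 696]);
translate([896, 683, 0]) cube([84, 84, 696]);
translate([386, 111, 634]) cube([510, 84, 62]);
translate([386, 683, 634]) cube([510, 84, 62]);
translate([302, 195, 634]) cube([84, 488, 62]);
translate([896, 195, 634]) cube([84, 488, 62]);


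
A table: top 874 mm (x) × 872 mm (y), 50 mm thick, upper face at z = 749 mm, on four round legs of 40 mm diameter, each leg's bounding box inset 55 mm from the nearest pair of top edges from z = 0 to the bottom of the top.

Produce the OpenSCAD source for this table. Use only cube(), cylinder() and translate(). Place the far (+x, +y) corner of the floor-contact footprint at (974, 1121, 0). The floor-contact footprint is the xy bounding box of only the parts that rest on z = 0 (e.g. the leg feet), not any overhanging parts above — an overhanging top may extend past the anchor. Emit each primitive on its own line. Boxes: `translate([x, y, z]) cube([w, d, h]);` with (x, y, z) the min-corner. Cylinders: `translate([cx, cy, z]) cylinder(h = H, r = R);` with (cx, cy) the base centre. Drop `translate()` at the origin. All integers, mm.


translate([155, 304, 699]) cube([874, 872, 50]);
translate([230, 379, 0]) cylinder(h = 699, r = 20);
translate([954, 379, 0]) cylinder(h = 699, r = 20);
translate([230, 1101, 0]) cylinder(h = 699, r = 20);
translate([954, 1101, 0]) cylinder(h = 699, r = 20);


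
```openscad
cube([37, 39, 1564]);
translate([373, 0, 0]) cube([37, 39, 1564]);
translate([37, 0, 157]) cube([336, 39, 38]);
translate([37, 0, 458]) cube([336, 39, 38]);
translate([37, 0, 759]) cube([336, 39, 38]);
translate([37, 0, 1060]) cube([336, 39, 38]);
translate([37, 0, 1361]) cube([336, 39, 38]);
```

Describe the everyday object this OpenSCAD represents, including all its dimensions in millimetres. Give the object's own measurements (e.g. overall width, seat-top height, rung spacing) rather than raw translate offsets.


A straight ladder. Two 37×39 mm vertical rails, 1564 mm tall, stand 410 mm apart (outside-to-outside) with their front faces coplanar on the −y side. 5 rungs, each 39 mm deep and 38 mm tall, span between the inner faces of the rails, front faces flush with the rails. The lowest rung's underside is at z = 157 mm and rungs are spaced 301 mm apart (underside to underside).


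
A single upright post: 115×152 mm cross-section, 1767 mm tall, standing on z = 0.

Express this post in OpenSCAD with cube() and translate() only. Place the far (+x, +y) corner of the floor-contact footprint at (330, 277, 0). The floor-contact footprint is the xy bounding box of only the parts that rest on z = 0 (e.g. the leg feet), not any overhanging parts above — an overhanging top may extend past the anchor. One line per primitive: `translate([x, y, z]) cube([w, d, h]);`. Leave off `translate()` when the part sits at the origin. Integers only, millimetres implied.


translate([215, 125, 0]) cube([115, 152, 1767]);


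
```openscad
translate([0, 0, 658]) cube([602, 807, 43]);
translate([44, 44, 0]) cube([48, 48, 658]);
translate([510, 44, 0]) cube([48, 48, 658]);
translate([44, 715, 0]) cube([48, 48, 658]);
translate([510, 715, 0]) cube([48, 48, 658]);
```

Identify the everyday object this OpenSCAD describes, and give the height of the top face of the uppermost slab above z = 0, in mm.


A table. The table height is 701 mm.

A 602×807×43 slab sits at z = 658 on four 48 mm square posts — a table. The top surface is at 658 + 43 = 701 mm.


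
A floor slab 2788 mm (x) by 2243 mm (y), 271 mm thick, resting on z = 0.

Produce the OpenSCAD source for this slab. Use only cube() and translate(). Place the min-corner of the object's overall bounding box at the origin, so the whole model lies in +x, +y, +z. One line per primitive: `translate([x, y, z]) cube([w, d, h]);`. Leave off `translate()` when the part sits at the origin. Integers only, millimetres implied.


cube([2788, 2243, 271]);


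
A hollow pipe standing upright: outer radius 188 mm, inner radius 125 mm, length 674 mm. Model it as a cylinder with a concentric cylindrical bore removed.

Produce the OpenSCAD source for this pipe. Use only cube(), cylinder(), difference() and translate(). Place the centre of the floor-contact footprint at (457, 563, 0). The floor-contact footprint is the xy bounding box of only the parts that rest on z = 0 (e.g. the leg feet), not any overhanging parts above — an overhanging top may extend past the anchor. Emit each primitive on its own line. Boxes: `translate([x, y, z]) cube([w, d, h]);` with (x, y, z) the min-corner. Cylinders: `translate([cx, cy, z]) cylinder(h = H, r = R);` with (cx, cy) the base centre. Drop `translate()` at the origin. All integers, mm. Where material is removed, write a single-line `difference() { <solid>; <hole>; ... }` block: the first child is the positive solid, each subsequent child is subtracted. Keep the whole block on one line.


difference() { translate([457, 563, 0]) cylinder(h = 674, r = 188); translate([457, 563, 0]) cylinder(h = 674, r = 125); }


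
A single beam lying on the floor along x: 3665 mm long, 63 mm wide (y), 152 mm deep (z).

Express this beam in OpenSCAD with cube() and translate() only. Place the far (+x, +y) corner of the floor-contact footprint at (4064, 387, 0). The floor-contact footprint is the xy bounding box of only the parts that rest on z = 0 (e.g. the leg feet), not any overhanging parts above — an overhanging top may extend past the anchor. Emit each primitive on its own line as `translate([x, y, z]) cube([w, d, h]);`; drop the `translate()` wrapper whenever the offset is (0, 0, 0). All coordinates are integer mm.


translate([399, 324, 0]) cube([3665, 63, 152]);


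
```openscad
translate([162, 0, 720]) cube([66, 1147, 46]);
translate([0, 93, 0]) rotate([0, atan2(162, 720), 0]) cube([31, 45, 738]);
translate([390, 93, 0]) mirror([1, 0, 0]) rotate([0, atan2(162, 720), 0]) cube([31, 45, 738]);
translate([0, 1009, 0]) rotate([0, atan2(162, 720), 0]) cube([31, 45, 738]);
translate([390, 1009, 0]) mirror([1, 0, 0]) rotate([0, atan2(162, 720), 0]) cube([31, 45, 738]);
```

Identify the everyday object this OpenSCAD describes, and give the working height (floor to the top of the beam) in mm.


A sawhorse. The overall height is 766 mm.

A beam across two mirrored pairs of raked legs — a sawhorse. The beam's underside is at z = 720 (matching the legs' vertical rise in atan2(162, 720)) and the beam is 46 mm tall, so its top is at 720 + 46 = 766 mm. The raked legs top out at the beam's underside, so that is the highest point.


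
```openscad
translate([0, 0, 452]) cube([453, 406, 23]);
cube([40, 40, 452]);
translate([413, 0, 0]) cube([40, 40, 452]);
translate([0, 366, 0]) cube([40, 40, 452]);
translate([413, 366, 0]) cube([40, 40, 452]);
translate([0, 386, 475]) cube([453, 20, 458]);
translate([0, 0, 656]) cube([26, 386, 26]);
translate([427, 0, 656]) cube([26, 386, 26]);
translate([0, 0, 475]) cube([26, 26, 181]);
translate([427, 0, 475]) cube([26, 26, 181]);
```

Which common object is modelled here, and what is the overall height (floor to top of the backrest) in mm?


A chair. The overall height is 933 mm.

A slab on four corner posts with a tall panel at the back — a chair. The seat slab sits at z = 452 with thickness 23, and the 458 mm backrest starts at the seat top, so the overall height is 452 + 23 + 458 = 933 mm.


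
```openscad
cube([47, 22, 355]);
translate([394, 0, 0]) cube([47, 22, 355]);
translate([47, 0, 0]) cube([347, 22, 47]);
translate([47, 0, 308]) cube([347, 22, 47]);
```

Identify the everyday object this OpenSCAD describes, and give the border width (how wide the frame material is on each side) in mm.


A picture frame. The border width is 47 mm.

Four thin pieces enclosing a rectangular opening — a picture frame. The two full-height stiles are 355 mm tall; the top rail sits at z = 308 and is 47 mm tall, so the border above the opening is 355 − 308 = 47 mm, matching the stile x-width.


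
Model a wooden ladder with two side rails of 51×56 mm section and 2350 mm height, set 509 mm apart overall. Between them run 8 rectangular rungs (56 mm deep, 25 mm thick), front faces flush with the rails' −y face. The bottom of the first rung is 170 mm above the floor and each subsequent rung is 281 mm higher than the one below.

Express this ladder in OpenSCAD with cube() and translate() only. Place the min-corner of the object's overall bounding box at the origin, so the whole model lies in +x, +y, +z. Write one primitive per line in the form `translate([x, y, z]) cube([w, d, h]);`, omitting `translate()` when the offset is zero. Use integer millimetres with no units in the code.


// rung span = 509 - 2*51 = 407
// rung[k] z = 170 + k*281
cube([51, 56, 2350]);
translate([458, 0, 0]) cube([51, 56, 2350]);
translate([51, 0, 170]) cube([407, 56, 25]);
translate([51, 0, 451]) cube([407, 56, 25]);
translate([51, 0, 732]) cube([407, 56, 25]);
translate([51, 0, 1013]) cube([407, 56, 25]);
translate([51, 0, 1294]) cube([407, 56, 25]);
translate([51, 0, 1575]) cube([407, 56, 25]);
translate([51, 0, 1856]) cube([407, 56, 25]);
translate([51, 0, 2137]) cube([407, 56, 25]);


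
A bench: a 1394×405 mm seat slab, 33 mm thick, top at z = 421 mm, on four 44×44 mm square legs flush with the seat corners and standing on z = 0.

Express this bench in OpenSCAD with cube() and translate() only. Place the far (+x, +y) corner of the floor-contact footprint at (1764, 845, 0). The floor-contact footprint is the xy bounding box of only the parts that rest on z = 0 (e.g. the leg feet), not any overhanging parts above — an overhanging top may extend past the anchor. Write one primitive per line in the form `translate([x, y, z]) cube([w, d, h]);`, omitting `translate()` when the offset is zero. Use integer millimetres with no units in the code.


// leg_h = 421 − 33 = 388
translate([370, 440, 388]) cube([1394, 405, 33]);
translate([370, 440, 0]) cube([44, 44, 388]);
translate([370, 801, 0]) cube([44, 44, 388]);
translate([1720, 440, 0]) cube([44, 44, 388]);
translate([1720, 801, 0]) cube([44, 44, 388]);


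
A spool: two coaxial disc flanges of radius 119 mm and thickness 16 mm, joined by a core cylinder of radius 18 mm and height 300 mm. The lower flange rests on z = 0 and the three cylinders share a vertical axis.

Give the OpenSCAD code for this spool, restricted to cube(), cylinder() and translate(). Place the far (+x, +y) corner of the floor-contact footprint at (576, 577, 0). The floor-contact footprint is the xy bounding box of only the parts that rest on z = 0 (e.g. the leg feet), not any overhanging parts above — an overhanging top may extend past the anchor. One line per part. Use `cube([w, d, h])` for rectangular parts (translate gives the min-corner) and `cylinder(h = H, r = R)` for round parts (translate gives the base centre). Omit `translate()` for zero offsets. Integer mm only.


translate([457, 458, 0]) cylinder(h = 16, r = 119);
translate([457, 458, 16]) cylinder(h = 300, r = 18);
translate([457, 458, 316]) cylinder(h = 16, r = 119);


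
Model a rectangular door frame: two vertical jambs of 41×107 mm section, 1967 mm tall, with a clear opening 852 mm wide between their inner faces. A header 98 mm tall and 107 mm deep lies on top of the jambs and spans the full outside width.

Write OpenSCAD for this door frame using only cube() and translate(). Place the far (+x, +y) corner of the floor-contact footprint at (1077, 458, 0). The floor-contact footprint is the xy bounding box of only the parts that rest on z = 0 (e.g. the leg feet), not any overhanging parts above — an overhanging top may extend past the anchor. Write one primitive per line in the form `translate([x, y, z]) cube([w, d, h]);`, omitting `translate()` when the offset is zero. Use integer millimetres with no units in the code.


translate([143, 351, 0]) cube([41, 107, 1967]);
translate([1036, 351, 0]) cube([41, 107, 1967]);
translate([143, 351, 1967]) cube([934, 107, 98]);


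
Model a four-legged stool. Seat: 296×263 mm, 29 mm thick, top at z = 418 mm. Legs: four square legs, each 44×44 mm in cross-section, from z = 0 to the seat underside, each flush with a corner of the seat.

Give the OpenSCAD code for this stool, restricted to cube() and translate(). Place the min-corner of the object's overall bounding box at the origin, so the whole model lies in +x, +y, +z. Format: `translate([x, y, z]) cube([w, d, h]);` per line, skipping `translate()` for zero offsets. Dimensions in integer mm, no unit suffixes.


translate([0, 0, 389]) cube([296, 263, 29]);
cube([44, 44, 389]);
translate([252, 0, 0]) cube([44, 44, 389]);
translate([0, 219, 0]) cube([44, 44, 389]);
translate([252, 219, 0]) cube([44, 44, 389]);


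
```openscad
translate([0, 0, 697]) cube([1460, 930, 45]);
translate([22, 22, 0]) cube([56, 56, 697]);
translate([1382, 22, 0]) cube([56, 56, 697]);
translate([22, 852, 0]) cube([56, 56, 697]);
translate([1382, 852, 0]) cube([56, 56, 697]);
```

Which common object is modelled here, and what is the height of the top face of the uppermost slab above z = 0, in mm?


A table. The table height is 742 mm.

A 1460×930×45 slab sits at z = 697 on four 56 mm square posts — a table. The top surface is at 697 + 45 = 742 mm.


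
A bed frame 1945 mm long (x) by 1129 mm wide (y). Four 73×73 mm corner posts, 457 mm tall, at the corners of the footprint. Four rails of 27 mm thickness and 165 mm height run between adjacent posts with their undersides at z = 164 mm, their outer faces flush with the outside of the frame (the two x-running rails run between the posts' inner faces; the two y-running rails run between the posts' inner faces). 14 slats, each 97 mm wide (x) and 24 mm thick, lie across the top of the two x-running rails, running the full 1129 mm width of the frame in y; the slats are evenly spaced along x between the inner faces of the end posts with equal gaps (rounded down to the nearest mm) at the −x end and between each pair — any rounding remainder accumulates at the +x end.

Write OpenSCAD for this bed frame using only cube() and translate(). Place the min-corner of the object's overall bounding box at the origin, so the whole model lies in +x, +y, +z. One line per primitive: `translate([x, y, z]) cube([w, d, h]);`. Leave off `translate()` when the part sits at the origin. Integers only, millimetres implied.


// slat z = rail_z + rail_h = 164 + 165 = 329
// slat gap = ⌊(1799 − 14·97) / 15⌋ = 29
cube([73, 73, 457]);
translate([0, 1056, 0]) cube([73, 73, 457]);
translate([1872, 0, 0]) cube([73, 73, 457]);
translate([1872, 1056, 0]) cube([73, 73, 457]);
translate([73, 0, 164]) cube([1799, 27, 165]);
translate([73, 1102, 164]) cube([1799, 27, 165]);
translate([0, 73, 164]) cube([27, 983, 165]);
translate([1918, 73, 164]) cube([27, 983, 165]);
translate([102, 0, 329]) cube([97, 1129, 24]);
translate([228, 0, 329]) cube([97, 1129, 24]);
translate([354, 0, 329]) cube([97, 1129, 24]);
translate([480, 0, 329]) cube([97, 1129, 24]);
translate([606, 0, 329]) cube([97, 1129, 24]);
translate([732, 0, 329]) cube([97, 1129, 24]);
translate([858, 0, 329]) cube([97, 1129, 24]);
translate([984, 0, 329]) cube([97, 1129, 24]);
translate([1110, 0, 329]) cube([97, 1129, 24]);
translate([1236, 0, 329]) cube([97, 1129, 24]);
translate([1362, 0, 329]) cube([97, 1129, 24]);
translate([1488, 0, 329]) cube([97, 1129, 24]);
translate([1614, 0, 329]) cube([97, 1129, 24]);
translate([1740, 0, 329]) cube([97, 1129, 24]);


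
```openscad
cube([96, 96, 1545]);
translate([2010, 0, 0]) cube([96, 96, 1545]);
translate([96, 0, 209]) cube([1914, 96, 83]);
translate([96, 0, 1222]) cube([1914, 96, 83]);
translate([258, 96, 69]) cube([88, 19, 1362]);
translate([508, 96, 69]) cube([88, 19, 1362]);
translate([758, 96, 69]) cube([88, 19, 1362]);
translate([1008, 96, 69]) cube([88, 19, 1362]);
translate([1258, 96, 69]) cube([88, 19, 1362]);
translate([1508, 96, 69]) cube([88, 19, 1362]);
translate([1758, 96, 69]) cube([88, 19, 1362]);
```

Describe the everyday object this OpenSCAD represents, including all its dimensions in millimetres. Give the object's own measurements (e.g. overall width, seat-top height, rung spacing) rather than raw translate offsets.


A fence section. Two 96×96 mm posts, 1545 mm tall, stand on the floor with a clear span of 1914 mm between their inner faces. Two horizontal rails of 96×83 mm section span the gap between the posts with their undersides at z = 209 mm and z = 1222 mm, flush with the posts' −y face. 7 pickets, each 88 mm wide, 19 mm thick and 1362 mm tall, are fixed to the +y face of the rails with their bottoms at z = 69 mm, spaced across the span with a 162 mm gap after the −x post and between neighbouring pickets, with 164 mm left before the +x post.


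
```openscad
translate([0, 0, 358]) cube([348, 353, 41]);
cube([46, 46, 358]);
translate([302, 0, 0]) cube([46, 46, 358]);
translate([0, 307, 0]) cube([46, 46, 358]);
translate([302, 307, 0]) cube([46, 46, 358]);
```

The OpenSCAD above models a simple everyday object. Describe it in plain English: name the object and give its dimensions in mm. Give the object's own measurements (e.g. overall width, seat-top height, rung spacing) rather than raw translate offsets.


A simple wooden stool: a rectangular seat 348 mm (x) by 353 mm (y), 41 mm thick, top face at z = 399 mm, on four square legs, each 46×46 mm in cross-section. The legs rest on z = 0, each flush with a corner of the seat.
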